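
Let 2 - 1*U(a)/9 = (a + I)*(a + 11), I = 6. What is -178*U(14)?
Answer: 797796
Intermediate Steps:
U(a) = 18 - 9*(6 + a)*(11 + a) (U(a) = 18 - 9*(a + 6)*(a + 11) = 18 - 9*(6 + a)*(11 + a))
-178*U(14) = -178*(-576 - 153*14 - 9*14²) = -178*(-576 - 2142 - 9*196) = -178*(-576 - 2142 - 1764) = -178*(-4482) = 797796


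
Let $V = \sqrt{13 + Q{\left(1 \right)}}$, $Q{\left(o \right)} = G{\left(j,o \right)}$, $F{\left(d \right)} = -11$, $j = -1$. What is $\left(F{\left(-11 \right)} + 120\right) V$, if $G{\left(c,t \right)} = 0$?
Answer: $109 \sqrt{13} \approx 393.0$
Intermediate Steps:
$Q{\left(o \right)} = 0$
$V = \sqrt{13}$ ($V = \sqrt{13 + 0} = \sqrt{13} \approx 3.6056$)
$\left(F{\left(-11 \right)} + 120\right) V = \left(-11 + 120\right) \sqrt{13} = 109 \sqrt{13}$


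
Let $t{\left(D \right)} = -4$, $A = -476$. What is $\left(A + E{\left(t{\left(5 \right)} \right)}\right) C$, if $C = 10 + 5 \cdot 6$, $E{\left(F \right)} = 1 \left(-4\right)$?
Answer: $-19200$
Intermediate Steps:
$E{\left(F \right)} = -4$
$C = 40$ ($C = 10 + 30 = 40$)
$\left(A + E{\left(t{\left(5 \right)} \right)}\right) C = \left(-476 - 4\right) 40 = \left(-480\right) 40 = -19200$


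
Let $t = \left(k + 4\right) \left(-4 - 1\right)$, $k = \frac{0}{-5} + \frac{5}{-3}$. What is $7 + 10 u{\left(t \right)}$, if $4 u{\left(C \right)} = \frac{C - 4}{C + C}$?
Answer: $\frac{243}{28} \approx 8.6786$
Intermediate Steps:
$k = - \frac{5}{3}$ ($k = 0 \left(- \frac{1}{5}\right) + 5 \left(- \frac{1}{3}\right) = 0 - \frac{5}{3} = - \frac{5}{3} \approx -1.6667$)
$t = - \frac{35}{3}$ ($t = \left(- \frac{5}{3} + 4\right) \left(-4 - 1\right) = \frac{7}{3} \left(-5\right) = - \frac{35}{3} \approx -11.667$)
$u{\left(C \right)} = \frac{-4 + C}{8 C}$ ($u{\left(C \right)} = \frac{\left(C - 4\right) \frac{1}{C + C}}{4} = \frac{\left(-4 + C\right) \frac{1}{2 C}}{4} = \frac{\frac{1}{2} \frac{1}{C} \left(-4 + C\right)}{4} = \frac{-4 + C}{8 C}$)
$7 + 10 u{\left(t \right)} = 7 + 10 \frac{-4 - \frac{35}{3}}{8 \left(- \frac{35}{3}\right)} = 7 + 10 \cdot \frac{1}{8} \left(- \frac{3}{35}\right) \left(- \frac{47}{3}\right) = 7 + 10 \cdot \frac{47}{280} = 7 + \frac{47}{28} = \frac{243}{28}$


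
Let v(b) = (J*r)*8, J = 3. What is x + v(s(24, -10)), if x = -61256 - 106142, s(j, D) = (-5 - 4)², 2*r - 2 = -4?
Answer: -167422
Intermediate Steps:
r = -1 (r = 1 + (½)*(-4) = 1 - 2 = -1)
s(j, D) = 81 (s(j, D) = (-9)² = 81)
v(b) = -24 (v(b) = (3*(-1))*8 = -3*8 = -24)
x = -167398
x + v(s(24, -10)) = -167398 - 24 = -167422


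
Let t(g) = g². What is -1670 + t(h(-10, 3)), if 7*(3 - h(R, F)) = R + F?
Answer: -1654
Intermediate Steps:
h(R, F) = 3 - F/7 - R/7 (h(R, F) = 3 - (R + F)/7 = 3 - (F + R)/7 = 3 + (-F/7 - R/7) = 3 - F/7 - R/7)
-1670 + t(h(-10, 3)) = -1670 + (3 - ⅐*3 - ⅐*(-10))² = -1670 + (3 - 3/7 + 10/7)² = -1670 + 4² = -1670 + 16 = -1654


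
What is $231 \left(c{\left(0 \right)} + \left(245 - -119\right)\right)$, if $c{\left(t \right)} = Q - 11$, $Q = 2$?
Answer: $82005$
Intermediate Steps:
$c{\left(t \right)} = -9$ ($c{\left(t \right)} = 2 - 11 = -9$)
$231 \left(c{\left(0 \right)} + \left(245 - -119\right)\right) = 231 \left(-9 + \left(245 - -119\right)\right) = 231 \left(-9 + \left(245 + 119\right)\right) = 231 \left(-9 + 364\right) = 231 \cdot 355 = 82005$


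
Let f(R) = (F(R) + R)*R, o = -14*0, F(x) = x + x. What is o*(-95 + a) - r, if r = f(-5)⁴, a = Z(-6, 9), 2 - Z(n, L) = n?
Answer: -31640625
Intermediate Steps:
F(x) = 2*x
o = 0
Z(n, L) = 2 - n
a = 8 (a = 2 - 1*(-6) = 2 + 6 = 8)
f(R) = 3*R² (f(R) = (2*R + R)*R = (3*R)*R = 3*R²)
r = 31640625 (r = (3*(-5)²)⁴ = (3*25)⁴ = 75⁴ = 31640625)
o*(-95 + a) - r = 0*(-95 + 8) - 1*31640625 = 0*(-87) - 31640625 = 0 - 31640625 = -31640625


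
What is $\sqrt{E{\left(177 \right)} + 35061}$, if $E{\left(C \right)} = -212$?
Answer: $\sqrt{34849} \approx 186.68$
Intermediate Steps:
$\sqrt{E{\left(177 \right)} + 35061} = \sqrt{-212 + 35061} = \sqrt{34849}$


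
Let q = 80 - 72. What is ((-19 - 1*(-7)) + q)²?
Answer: 16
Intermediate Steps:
q = 8
((-19 - 1*(-7)) + q)² = ((-19 - 1*(-7)) + 8)² = ((-19 + 7) + 8)² = (-12 + 8)² = (-4)² = 16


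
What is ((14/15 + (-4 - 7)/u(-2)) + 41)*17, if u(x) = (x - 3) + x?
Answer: 77656/105 ≈ 739.58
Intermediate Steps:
u(x) = -3 + 2*x (u(x) = (-3 + x) + x = -3 + 2*x)
((14/15 + (-4 - 7)/u(-2)) + 41)*17 = ((14/15 + (-4 - 7)/(-3 + 2*(-2))) + 41)*17 = ((14*(1/15) - 11/(-3 - 4)) + 41)*17 = ((14/15 - 11/(-7)) + 41)*17 = ((14/15 - 11*(-1/7)) + 41)*17 = ((14/15 + 11/7) + 41)*17 = (263/105 + 41)*17 = (4568/105)*17 = 77656/105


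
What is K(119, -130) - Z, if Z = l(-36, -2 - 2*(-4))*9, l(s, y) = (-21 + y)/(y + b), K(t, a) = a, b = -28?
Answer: -2995/22 ≈ -136.14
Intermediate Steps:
l(s, y) = (-21 + y)/(-28 + y) (l(s, y) = (-21 + y)/(y - 28) = (-21 + y)/(-28 + y))
Z = 135/22 (Z = ((-21 + (-2 - 2*(-4)))/(-28 + (-2 - 2*(-4))))*9 = ((-21 + (-2 + 8))/(-28 + (-2 + 8)))*9 = ((-21 + 6)/(-28 + 6))*9 = (-15/(-22))*9 = -1/22*(-15)*9 = (15/22)*9 = 135/22 ≈ 6.1364)
K(119, -130) - Z = -130 - 1*135/22 = -130 - 135/22 = -2995/22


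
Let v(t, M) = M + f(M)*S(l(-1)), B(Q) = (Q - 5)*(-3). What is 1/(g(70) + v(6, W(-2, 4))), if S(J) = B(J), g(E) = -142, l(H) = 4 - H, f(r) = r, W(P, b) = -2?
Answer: -1/144 ≈ -0.0069444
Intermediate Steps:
B(Q) = 15 - 3*Q (B(Q) = (-5 + Q)*(-3) = 15 - 3*Q)
S(J) = 15 - 3*J
v(t, M) = M (v(t, M) = M + M*(15 - 3*(4 - 1*(-1))) = M + M*(15 - 3*(4 + 1)) = M + M*(15 - 3*5) = M + M*(15 - 15) = M + M*0 = M + 0 = M)
1/(g(70) + v(6, W(-2, 4))) = 1/(-142 - 2) = 1/(-144) = -1/144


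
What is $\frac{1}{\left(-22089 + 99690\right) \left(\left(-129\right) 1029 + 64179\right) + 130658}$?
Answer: $- \frac{1}{5320349104} \approx -1.8796 \cdot 10^{-10}$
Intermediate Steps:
$\frac{1}{\left(-22089 + 99690\right) \left(\left(-129\right) 1029 + 64179\right) + 130658} = \frac{1}{77601 \left(-132741 + 64179\right) + 130658} = \frac{1}{77601 \left(-68562\right) + 130658} = \frac{1}{-5320479762 + 130658} = \frac{1}{-5320349104} = - \frac{1}{5320349104}$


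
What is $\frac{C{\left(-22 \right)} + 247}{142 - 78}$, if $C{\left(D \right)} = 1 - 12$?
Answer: $\frac{59}{16} \approx 3.6875$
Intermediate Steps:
$C{\left(D \right)} = -11$ ($C{\left(D \right)} = 1 - 12 = -11$)
$\frac{C{\left(-22 \right)} + 247}{142 - 78} = \frac{-11 + 247}{142 - 78} = \frac{236}{64} = 236 \cdot \frac{1}{64} = \frac{59}{16}$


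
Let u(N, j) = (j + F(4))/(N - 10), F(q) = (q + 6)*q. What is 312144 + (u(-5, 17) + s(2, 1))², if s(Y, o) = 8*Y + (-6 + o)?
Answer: 7804896/25 ≈ 3.1220e+5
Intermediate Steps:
s(Y, o) = -6 + o + 8*Y
F(q) = q*(6 + q) (F(q) = (6 + q)*q = q*(6 + q))
u(N, j) = (40 + j)/(-10 + N) (u(N, j) = (j + 4*(6 + 4))/(N - 10) = (j + 4*10)/(-10 + N) = (j + 40)/(-10 + N) = (40 + j)/(-10 + N))
312144 + (u(-5, 17) + s(2, 1))² = 312144 + ((40 + 17)/(-10 - 5) + (-6 + 1 + 8*2))² = 312144 + (57/(-15) + (-6 + 1 + 16))² = 312144 + (-1/15*57 + 11)² = 312144 + (-19/5 + 11)² = 312144 + (36/5)² = 312144 + 1296/25 = 7804896/25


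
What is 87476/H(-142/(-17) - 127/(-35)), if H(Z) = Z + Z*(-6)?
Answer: -10409644/7129 ≈ -1460.2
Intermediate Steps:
H(Z) = -5*Z (H(Z) = Z - 6*Z = -5*Z)
87476/H(-142/(-17) - 127/(-35)) = 87476/((-5*(-142/(-17) - 127/(-35)))) = 87476/((-5*(-142*(-1/17) - 127*(-1/35)))) = 87476/((-5*(142/17 + 127/35))) = 87476/((-5*7129/595)) = 87476/(-7129/119) = 87476*(-119/7129) = -10409644/7129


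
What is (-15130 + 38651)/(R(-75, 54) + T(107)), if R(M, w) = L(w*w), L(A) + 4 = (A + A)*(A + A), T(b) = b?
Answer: 23521/34012327 ≈ 0.00069154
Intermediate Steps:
L(A) = -4 + 4*A**2 (L(A) = -4 + (A + A)*(A + A) = -4 + (2*A)*(2*A) = -4 + 4*A**2)
R(M, w) = -4 + 4*w**4 (R(M, w) = -4 + 4*(w*w)**2 = -4 + 4*(w**2)**2 = -4 + 4*w**4)
(-15130 + 38651)/(R(-75, 54) + T(107)) = (-15130 + 38651)/((-4 + 4*54**4) + 107) = 23521/((-4 + 4*8503056) + 107) = 23521/((-4 + 34012224) + 107) = 23521/(34012220 + 107) = 23521/34012327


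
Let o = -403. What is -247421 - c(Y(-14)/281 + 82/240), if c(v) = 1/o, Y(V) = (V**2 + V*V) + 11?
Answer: -99710662/403 ≈ -2.4742e+5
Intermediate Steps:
Y(V) = 11 + 2*V**2 (Y(V) = (V**2 + V**2) + 11 = 2*V**2 + 11 = 11 + 2*V**2)
c(v) = -1/403 (c(v) = 1/(-403) = -1/403)
-247421 - c(Y(-14)/281 + 82/240) = -247421 - 1*(-1/403) = -247421 + 1/403 = -99710662/403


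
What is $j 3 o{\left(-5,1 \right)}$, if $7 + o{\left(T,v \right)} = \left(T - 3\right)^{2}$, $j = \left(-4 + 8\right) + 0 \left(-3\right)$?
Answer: $684$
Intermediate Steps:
$j = 4$ ($j = 4 + 0 = 4$)
$o{\left(T,v \right)} = -7 + \left(-3 + T\right)^{2}$ ($o{\left(T,v \right)} = -7 + \left(T - 3\right)^{2} = -7 + \left(-3 + T\right)^{2}$)
$j 3 o{\left(-5,1 \right)} = 4 \cdot 3 \left(-7 + \left(-3 - 5\right)^{2}\right) = 12 \left(-7 + \left(-8\right)^{2}\right) = 12 \left(-7 + 64\right) = 12 \cdot 57 = 684$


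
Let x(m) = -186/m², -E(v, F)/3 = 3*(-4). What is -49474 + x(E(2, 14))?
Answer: -10686415/216 ≈ -49474.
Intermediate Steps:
E(v, F) = 36 (E(v, F) = -9*(-4) = -3*(-12) = 36)
x(m) = -186/m²
-49474 + x(E(2, 14)) = -49474 - 186/36² = -49474 - 186*1/1296 = -49474 - 31/216 = -10686415/216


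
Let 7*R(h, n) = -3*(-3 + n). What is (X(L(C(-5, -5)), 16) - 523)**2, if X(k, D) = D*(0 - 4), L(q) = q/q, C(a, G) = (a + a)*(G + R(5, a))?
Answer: 344569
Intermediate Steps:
R(h, n) = 9/7 - 3*n/7 (R(h, n) = (-3*(-3 + n))/7 = (9 - 3*n)/7 = 9/7 - 3*n/7)
C(a, G) = 2*a*(9/7 + G - 3*a/7) (C(a, G) = (a + a)*(G + (9/7 - 3*a/7)) = (2*a)*(9/7 + G - 3*a/7) = 2*a*(9/7 + G - 3*a/7))
L(q) = 1
X(k, D) = -4*D (X(k, D) = D*(-4) = -4*D)
(X(L(C(-5, -5)), 16) - 523)**2 = (-4*16 - 523)**2 = (-64 - 523)**2 = (-587)**2 = 344569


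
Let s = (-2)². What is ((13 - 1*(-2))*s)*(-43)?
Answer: -2580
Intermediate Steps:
s = 4
((13 - 1*(-2))*s)*(-43) = ((13 - 1*(-2))*4)*(-43) = ((13 + 2)*4)*(-43) = (15*4)*(-43) = 60*(-43) = -2580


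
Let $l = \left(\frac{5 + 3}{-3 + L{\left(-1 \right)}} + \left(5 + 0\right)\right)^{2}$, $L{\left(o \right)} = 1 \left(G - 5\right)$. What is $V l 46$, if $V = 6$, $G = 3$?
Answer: $\frac{79764}{25} \approx 3190.6$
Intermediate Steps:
$L{\left(o \right)} = -2$ ($L{\left(o \right)} = 1 \left(3 - 5\right) = 1 \left(-2\right) = -2$)
$l = \frac{289}{25}$ ($l = \left(\frac{5 + 3}{-3 - 2} + \left(5 + 0\right)\right)^{2} = \left(\frac{8}{-5} + 5\right)^{2} = \left(8 \left(- \frac{1}{5}\right) + 5\right)^{2} = \left(- \frac{8}{5} + 5\right)^{2} = \left(\frac{17}{5}\right)^{2} = \frac{289}{25} \approx 11.56$)
$V l 46 = 6 \cdot \frac{289}{25} \cdot 46 = \frac{1734}{25} \cdot 46 = \frac{79764}{25}$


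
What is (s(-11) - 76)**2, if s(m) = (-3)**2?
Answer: 4489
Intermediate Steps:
s(m) = 9
(s(-11) - 76)**2 = (9 - 76)**2 = (-67)**2 = 4489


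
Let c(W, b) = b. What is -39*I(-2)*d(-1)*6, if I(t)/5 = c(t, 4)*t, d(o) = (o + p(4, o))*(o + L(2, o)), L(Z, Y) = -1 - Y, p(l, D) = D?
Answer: 18720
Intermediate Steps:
d(o) = -2*o (d(o) = (o + o)*(o + (-1 - o)) = (2*o)*(-1) = -2*o)
I(t) = 20*t (I(t) = 5*(4*t) = 20*t)
-39*I(-2)*d(-1)*6 = -39*(20*(-2))*(-2*(-1))*6 = -39*(-40*2)*6 = -(-3120)*6 = -39*(-480) = 18720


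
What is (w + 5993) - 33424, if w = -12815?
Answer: -40246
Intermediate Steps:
(w + 5993) - 33424 = (-12815 + 5993) - 33424 = -6822 - 33424 = -40246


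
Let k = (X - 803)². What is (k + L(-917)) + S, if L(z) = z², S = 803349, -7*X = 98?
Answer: 2311727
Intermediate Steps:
X = -14 (X = -⅐*98 = -14)
k = 667489 (k = (-14 - 803)² = (-817)² = 667489)
(k + L(-917)) + S = (667489 + (-917)²) + 803349 = (667489 + 840889) + 803349 = 1508378 + 803349 = 2311727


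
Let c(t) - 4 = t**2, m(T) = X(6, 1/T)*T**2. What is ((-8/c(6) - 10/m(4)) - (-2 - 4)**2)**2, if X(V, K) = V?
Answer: 75916369/57600 ≈ 1318.0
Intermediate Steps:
m(T) = 6*T**2
c(t) = 4 + t**2
((-8/c(6) - 10/m(4)) - (-2 - 4)**2)**2 = ((-8/(4 + 6**2) - 10/(6*4**2)) - (-2 - 4)**2)**2 = ((-8/(4 + 36) - 10/(6*16)) - 1*(-6)**2)**2 = ((-8/40 - 10/96) - 1*36)**2 = ((-8*1/40 - 10*1/96) - 36)**2 = ((-1/5 - 5/48) - 36)**2 = (-73/240 - 36)**2 = (-8713/240)**2 = 75916369/57600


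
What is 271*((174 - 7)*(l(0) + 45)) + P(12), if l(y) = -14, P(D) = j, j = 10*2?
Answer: 1402987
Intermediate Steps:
j = 20
P(D) = 20
271*((174 - 7)*(l(0) + 45)) + P(12) = 271*((174 - 7)*(-14 + 45)) + 20 = 271*(167*31) + 20 = 271*5177 + 20 = 1402967 + 20 = 1402987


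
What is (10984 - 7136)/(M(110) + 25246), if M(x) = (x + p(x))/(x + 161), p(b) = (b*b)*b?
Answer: 130351/1021597 ≈ 0.12760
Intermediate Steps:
p(b) = b**3 (p(b) = b**2*b = b**3)
M(x) = (x + x**3)/(161 + x) (M(x) = (x + x**3)/(x + 161) = (x + x**3)/(161 + x))
(10984 - 7136)/(M(110) + 25246) = (10984 - 7136)/((110 + 110**3)/(161 + 110) + 25246) = 3848/((110 + 1331000)/271 + 25246) = 3848/((1/271)*1331110 + 25246) = 3848/(1331110/271 + 25246) = 3848/(8172776/271) = 3848*(271/8172776) = 130351/1021597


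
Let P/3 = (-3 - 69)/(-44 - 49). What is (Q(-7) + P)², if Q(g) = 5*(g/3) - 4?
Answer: 1540081/8649 ≈ 178.06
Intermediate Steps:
Q(g) = -4 + 5*g/3 (Q(g) = 5*(g*(⅓)) - 4 = 5*(g/3) - 4 = 5*g/3 - 4 = -4 + 5*g/3)
P = 72/31 (P = 3*((-3 - 69)/(-44 - 49)) = 3*(-72/(-93)) = 3*(-72*(-1/93)) = 3*(24/31) = 72/31 ≈ 2.3226)
(Q(-7) + P)² = ((-4 + (5/3)*(-7)) + 72/31)² = ((-4 - 35/3) + 72/31)² = (-47/3 + 72/31)² = (-1241/93)² = 1540081/8649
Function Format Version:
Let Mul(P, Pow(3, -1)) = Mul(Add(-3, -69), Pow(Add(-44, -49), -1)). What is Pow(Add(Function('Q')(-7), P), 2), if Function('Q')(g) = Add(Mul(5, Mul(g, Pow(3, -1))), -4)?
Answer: Rational(1540081, 8649) ≈ 178.06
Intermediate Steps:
Function('Q')(g) = Add(-4, Mul(Rational(5, 3), g)) (Function('Q')(g) = Add(Mul(5, Mul(g, Rational(1, 3))), -4) = Add(Mul(5, Mul(Rational(1, 3), g)), -4) = Add(Mul(Rational(5, 3), g), -4) = Add(-4, Mul(Rational(5, 3), g)))
P = Rational(72, 31) (P = Mul(3, Mul(Add(-3, -69), Pow(Add(-44, -49), -1))) = Mul(3, Mul(-72, Pow(-93, -1))) = Mul(3, Mul(-72, Rational(-1, 93))) = Mul(3, Rational(24, 31)) = Rational(72, 31) ≈ 2.3226)
Pow(Add(Function('Q')(-7), P), 2) = Pow(Add(Add(-4, Mul(Rational(5, 3), -7)), Rational(72, 31)), 2) = Pow(Add(Add(-4, Rational(-35, 3)), Rational(72, 31)), 2) = Pow(Add(Rational(-47, 3), Rational(72, 31)), 2) = Pow(Rational(-1241, 93), 2) = Rational(1540081, 8649)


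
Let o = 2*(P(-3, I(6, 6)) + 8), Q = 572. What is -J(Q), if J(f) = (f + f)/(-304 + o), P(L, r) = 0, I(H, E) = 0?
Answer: 143/36 ≈ 3.9722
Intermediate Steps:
o = 16 (o = 2*(0 + 8) = 2*8 = 16)
J(f) = -f/144 (J(f) = (f + f)/(-304 + 16) = (2*f)/(-288) = (2*f)*(-1/288) = -f/144)
-J(Q) = -(-1)*572/144 = -1*(-143/36) = 143/36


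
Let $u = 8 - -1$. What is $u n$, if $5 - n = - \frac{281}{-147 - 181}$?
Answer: $\frac{12231}{328} \approx 37.29$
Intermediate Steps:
$n = \frac{1359}{328}$ ($n = 5 - - \frac{281}{-147 - 181} = 5 - - \frac{281}{-328} = 5 - \left(-281\right) \left(- \frac{1}{328}\right) = 5 - \frac{281}{328} = \frac{1359}{328} \approx 4.1433$)
$u = 9$ ($u = 8 + 1 = 9$)
$u n = 9 \cdot \frac{1359}{328} = \frac{12231}{328}$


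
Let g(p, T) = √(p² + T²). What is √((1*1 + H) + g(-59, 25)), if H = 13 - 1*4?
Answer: √(10 + √4106) ≈ 8.6069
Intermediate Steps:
H = 9 (H = 13 - 4 = 9)
g(p, T) = √(T² + p²)
√((1*1 + H) + g(-59, 25)) = √((1*1 + 9) + √(25² + (-59)²)) = √((1 + 9) + √(625 + 3481)) = √(10 + √4106)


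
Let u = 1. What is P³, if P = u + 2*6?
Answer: 2197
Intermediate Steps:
P = 13 (P = 1 + 2*6 = 1 + 12 = 13)
P³ = 13³ = 2197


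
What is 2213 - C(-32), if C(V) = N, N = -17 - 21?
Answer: 2251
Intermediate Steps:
N = -38
C(V) = -38
2213 - C(-32) = 2213 - 1*(-38) = 2213 + 38 = 2251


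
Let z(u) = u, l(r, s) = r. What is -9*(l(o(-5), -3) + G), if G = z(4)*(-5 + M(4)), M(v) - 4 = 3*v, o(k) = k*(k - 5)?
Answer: -846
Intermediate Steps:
o(k) = k*(-5 + k)
M(v) = 4 + 3*v
G = 44 (G = 4*(-5 + (4 + 3*4)) = 4*(-5 + (4 + 12)) = 4*(-5 + 16) = 4*11 = 44)
-9*(l(o(-5), -3) + G) = -9*(-5*(-5 - 5) + 44) = -9*(-5*(-10) + 44) = -9*(50 + 44) = -9*94 = -846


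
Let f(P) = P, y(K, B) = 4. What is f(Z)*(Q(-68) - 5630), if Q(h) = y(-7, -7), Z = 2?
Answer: -11252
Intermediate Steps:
Q(h) = 4
f(Z)*(Q(-68) - 5630) = 2*(4 - 5630) = 2*(-5626) = -11252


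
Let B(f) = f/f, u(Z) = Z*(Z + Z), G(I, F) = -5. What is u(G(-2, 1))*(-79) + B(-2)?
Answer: -3949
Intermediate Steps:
u(Z) = 2*Z² (u(Z) = Z*(2*Z) = 2*Z²)
B(f) = 1
u(G(-2, 1))*(-79) + B(-2) = (2*(-5)²)*(-79) + 1 = (2*25)*(-79) + 1 = 50*(-79) + 1 = -3950 + 1 = -3949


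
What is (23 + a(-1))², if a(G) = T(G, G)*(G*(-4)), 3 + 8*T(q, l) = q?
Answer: 441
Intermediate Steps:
T(q, l) = -3/8 + q/8
a(G) = -4*G*(-3/8 + G/8) (a(G) = (-3/8 + G/8)*(G*(-4)) = (-3/8 + G/8)*(-4*G) = -4*G*(-3/8 + G/8))
(23 + a(-1))² = (23 + (½)*(-1)*(3 - 1*(-1)))² = (23 + (½)*(-1)*(3 + 1))² = (23 + (½)*(-1)*4)² = (23 - 2)² = 21² = 441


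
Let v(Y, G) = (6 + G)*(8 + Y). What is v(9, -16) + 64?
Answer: -106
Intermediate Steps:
v(9, -16) + 64 = (48 + 6*9 + 8*(-16) - 16*9) + 64 = (48 + 54 - 128 - 144) + 64 = -170 + 64 = -106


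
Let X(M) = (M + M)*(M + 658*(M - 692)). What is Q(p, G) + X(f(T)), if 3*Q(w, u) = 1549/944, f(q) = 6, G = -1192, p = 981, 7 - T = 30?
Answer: -15339764339/2832 ≈ -5.4166e+6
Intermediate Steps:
T = -23 (T = 7 - 1*30 = 7 - 30 = -23)
Q(w, u) = 1549/2832 (Q(w, u) = (1549/944)/3 = (1549*(1/944))/3 = (⅓)*(1549/944) = 1549/2832)
X(M) = 2*M*(-455336 + 659*M) (X(M) = (2*M)*(M + 658*(-692 + M)) = (2*M)*(M + (-455336 + 658*M)) = (2*M)*(-455336 + 659*M) = 2*M*(-455336 + 659*M))
Q(p, G) + X(f(T)) = 1549/2832 + 2*6*(-455336 + 659*6) = 1549/2832 + 2*6*(-455336 + 3954) = 1549/2832 + 2*6*(-451382) = 1549/2832 - 5416584 = -15339764339/2832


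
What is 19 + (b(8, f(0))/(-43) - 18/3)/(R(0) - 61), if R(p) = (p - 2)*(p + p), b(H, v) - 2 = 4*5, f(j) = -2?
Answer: 50117/2623 ≈ 19.107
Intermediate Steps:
b(H, v) = 22 (b(H, v) = 2 + 4*5 = 2 + 20 = 22)
R(p) = 2*p*(-2 + p) (R(p) = (-2 + p)*(2*p) = 2*p*(-2 + p))
19 + (b(8, f(0))/(-43) - 18/3)/(R(0) - 61) = 19 + (22/(-43) - 18/3)/(2*0*(-2 + 0) - 61) = 19 + (22*(-1/43) - 18*⅓)/(2*0*(-2) - 61) = 19 + (-22/43 - 6)/(0 - 61) = 19 - 280/43/(-61) = 19 - 1/61*(-280/43) = 19 + 280/2623 = 50117/2623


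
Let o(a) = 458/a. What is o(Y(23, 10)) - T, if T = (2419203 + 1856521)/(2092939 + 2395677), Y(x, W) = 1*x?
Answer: 489361119/25809542 ≈ 18.960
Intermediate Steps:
Y(x, W) = x
T = 1068931/1122154 (T = 4275724/4488616 = 4275724*(1/4488616) = 1068931/1122154 ≈ 0.95257)
o(Y(23, 10)) - T = 458/23 - 1*1068931/1122154 = 458*(1/23) - 1068931/1122154 = 458/23 - 1068931/1122154 = 489361119/25809542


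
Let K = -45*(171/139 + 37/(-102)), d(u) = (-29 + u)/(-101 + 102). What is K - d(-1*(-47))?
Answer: -269553/4726 ≈ -57.036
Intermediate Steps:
d(u) = -29 + u (d(u) = (-29 + u)/1 = (-29 + u)*1 = -29 + u)
K = -184485/4726 (K = -45*(171*(1/139) + 37*(-1/102)) = -45*(171/139 - 37/102) = -45*12299/14178 = -184485/4726 ≈ -39.036)
K - d(-1*(-47)) = -184485/4726 - (-29 - 1*(-47)) = -184485/4726 - (-29 + 47) = -184485/4726 - 1*18 = -184485/4726 - 18 = -269553/4726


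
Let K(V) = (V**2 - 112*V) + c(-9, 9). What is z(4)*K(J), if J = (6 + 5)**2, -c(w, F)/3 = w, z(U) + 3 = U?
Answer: 1116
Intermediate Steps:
z(U) = -3 + U
c(w, F) = -3*w
J = 121 (J = 11**2 = 121)
K(V) = 27 + V**2 - 112*V (K(V) = (V**2 - 112*V) - 3*(-9) = (V**2 - 112*V) + 27 = 27 + V**2 - 112*V)
z(4)*K(J) = (-3 + 4)*(27 + 121**2 - 112*121) = 1*(27 + 14641 - 13552) = 1*1116 = 1116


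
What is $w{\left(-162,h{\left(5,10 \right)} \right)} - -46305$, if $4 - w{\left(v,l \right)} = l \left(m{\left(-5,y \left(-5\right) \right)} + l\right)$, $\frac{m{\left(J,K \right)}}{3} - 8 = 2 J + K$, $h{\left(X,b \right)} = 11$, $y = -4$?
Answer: $45594$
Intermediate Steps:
$m{\left(J,K \right)} = 24 + 3 K + 6 J$ ($m{\left(J,K \right)} = 24 + 3 \left(2 J + K\right) = 24 + 3 \left(K + 2 J\right) = 24 + \left(3 K + 6 J\right) = 24 + 3 K + 6 J$)
$w{\left(v,l \right)} = 4 - l \left(54 + l\right)$ ($w{\left(v,l \right)} = 4 - l \left(\left(24 + 3 \left(\left(-4\right) \left(-5\right)\right) + 6 \left(-5\right)\right) + l\right) = 4 - l \left(\left(24 + 3 \cdot 20 - 30\right) + l\right) = 4 - l \left(\left(24 + 60 - 30\right) + l\right) = 4 - l \left(54 + l\right)$)
$w{\left(-162,h{\left(5,10 \right)} \right)} - -46305 = \left(4 - 11^{2} - 594\right) - -46305 = \left(4 - 121 - 594\right) + 46305 = -711 + 46305 = 45594$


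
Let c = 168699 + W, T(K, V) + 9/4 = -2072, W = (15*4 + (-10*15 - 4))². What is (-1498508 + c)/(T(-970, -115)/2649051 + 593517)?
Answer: -13997299386492/6289027201171 ≈ -2.2257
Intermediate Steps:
W = 8836 (W = (60 + (-150 - 4))² = (60 - 154)² = (-94)² = 8836)
T(K, V) = -8297/4 (T(K, V) = -9/4 - 2072 = -8297/4)
c = 177535 (c = 168699 + 8836 = 177535)
(-1498508 + c)/(T(-970, -115)/2649051 + 593517) = (-1498508 + 177535)/(-8297/4/2649051 + 593517) = -1320973/(-8297/4*1/2649051 + 593517) = -1320973/(-8297/10596204 + 593517) = -1320973/6289027201171/10596204 = -1320973*10596204/6289027201171 = -13997299386492/6289027201171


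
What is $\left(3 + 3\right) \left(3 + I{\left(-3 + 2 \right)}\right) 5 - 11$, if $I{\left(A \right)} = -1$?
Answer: $49$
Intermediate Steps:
$\left(3 + 3\right) \left(3 + I{\left(-3 + 2 \right)}\right) 5 - 11 = \left(3 + 3\right) \left(3 - 1\right) 5 - 11 = 6 \cdot 2 \cdot 5 - 11 = 12 \cdot 5 - 11 = 60 - 11 = 49$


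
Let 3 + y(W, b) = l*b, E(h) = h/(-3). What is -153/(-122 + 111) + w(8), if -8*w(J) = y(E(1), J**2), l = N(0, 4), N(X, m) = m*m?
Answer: -10007/88 ≈ -113.72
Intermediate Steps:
N(X, m) = m**2
l = 16 (l = 4**2 = 16)
E(h) = -h/3 (E(h) = h*(-1/3) = -h/3)
y(W, b) = -3 + 16*b
w(J) = 3/8 - 2*J**2 (w(J) = -(-3 + 16*J**2)/8 = 3/8 - 2*J**2)
-153/(-122 + 111) + w(8) = -153/(-122 + 111) + (3/8 - 2*8**2) = -153/(-11) + (3/8 - 2*64) = -1/11*(-153) + (3/8 - 128) = 153/11 - 1021/8 = -10007/88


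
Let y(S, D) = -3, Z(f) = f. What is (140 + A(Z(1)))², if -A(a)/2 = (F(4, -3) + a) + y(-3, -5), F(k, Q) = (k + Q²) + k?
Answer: 12100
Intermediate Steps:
F(k, Q) = Q² + 2*k
A(a) = -28 - 2*a (A(a) = -2*((((-3)² + 2*4) + a) - 3) = -2*(((9 + 8) + a) - 3) = -2*((17 + a) - 3) = -2*(14 + a) = -28 - 2*a)
(140 + A(Z(1)))² = (140 + (-28 - 2*1))² = (140 + (-28 - 2))² = (140 - 30)² = 110² = 12100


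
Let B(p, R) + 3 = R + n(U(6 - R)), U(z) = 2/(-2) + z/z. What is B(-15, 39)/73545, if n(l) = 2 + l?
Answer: 38/73545 ≈ 0.00051669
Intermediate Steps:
U(z) = 0 (U(z) = 2*(-1/2) + 1 = -1 + 1 = 0)
B(p, R) = -1 + R (B(p, R) = -3 + (R + (2 + 0)) = -3 + (R + 2) = -3 + (2 + R) = -1 + R)
B(-15, 39)/73545 = (-1 + 39)/73545 = 38*(1/73545) = 38/73545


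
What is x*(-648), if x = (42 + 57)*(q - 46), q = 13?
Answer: 2117016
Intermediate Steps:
x = -3267 (x = (42 + 57)*(13 - 46) = 99*(-33) = -3267)
x*(-648) = -3267*(-648) = 2117016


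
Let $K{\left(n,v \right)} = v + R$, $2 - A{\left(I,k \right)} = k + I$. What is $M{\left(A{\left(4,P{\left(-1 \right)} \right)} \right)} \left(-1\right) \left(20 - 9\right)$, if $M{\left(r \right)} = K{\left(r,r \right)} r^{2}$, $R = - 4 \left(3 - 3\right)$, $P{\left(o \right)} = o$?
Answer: $11$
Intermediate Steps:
$A{\left(I,k \right)} = 2 - I - k$ ($A{\left(I,k \right)} = 2 - \left(k + I\right) = 2 - \left(I + k\right) = 2 - I - k$)
$R = 0$ ($R = \left(-4\right) 0 = 0$)
$K{\left(n,v \right)} = v$ ($K{\left(n,v \right)} = v + 0 = v$)
$M{\left(r \right)} = r^{3}$ ($M{\left(r \right)} = r r^{2} = r^{3}$)
$M{\left(A{\left(4,P{\left(-1 \right)} \right)} \right)} \left(-1\right) \left(20 - 9\right) = \left(2 - 4 - -1\right)^{3} \left(-1\right) \left(20 - 9\right) = \left(2 - 4 + 1\right)^{3} \left(-1\right) 11 = \left(-1\right)^{3} \left(-1\right) 11 = \left(-1\right) \left(-1\right) 11 = 1 \cdot 11 = 11$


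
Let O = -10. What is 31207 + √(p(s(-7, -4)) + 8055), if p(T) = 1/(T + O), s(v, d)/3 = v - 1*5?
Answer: 31207 + √17044334/46 ≈ 31297.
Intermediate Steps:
s(v, d) = -15 + 3*v (s(v, d) = 3*(v - 1*5) = 3*(v - 5) = 3*(-5 + v) = -15 + 3*v)
p(T) = 1/(-10 + T) (p(T) = 1/(T - 10) = 1/(-10 + T))
31207 + √(p(s(-7, -4)) + 8055) = 31207 + √(1/(-10 + (-15 + 3*(-7))) + 8055) = 31207 + √(1/(-10 + (-15 - 21)) + 8055) = 31207 + √(1/(-10 - 36) + 8055) = 31207 + √(1/(-46) + 8055) = 31207 + √(-1/46 + 8055) = 31207 + √(370529/46) = 31207 + √17044334/46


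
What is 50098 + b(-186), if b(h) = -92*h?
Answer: 67210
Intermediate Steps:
50098 + b(-186) = 50098 - 92*(-186) = 50098 + 17112 = 67210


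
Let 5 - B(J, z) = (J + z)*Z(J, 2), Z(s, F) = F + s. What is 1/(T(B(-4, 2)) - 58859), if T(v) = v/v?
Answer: -1/58858 ≈ -1.6990e-5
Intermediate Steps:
B(J, z) = 5 - (2 + J)*(J + z) (B(J, z) = 5 - (J + z)*(2 + J) = 5 - (2 + J)*(J + z))
T(v) = 1
1/(T(B(-4, 2)) - 58859) = 1/(1 - 58859) = 1/(-58858) = -1/58858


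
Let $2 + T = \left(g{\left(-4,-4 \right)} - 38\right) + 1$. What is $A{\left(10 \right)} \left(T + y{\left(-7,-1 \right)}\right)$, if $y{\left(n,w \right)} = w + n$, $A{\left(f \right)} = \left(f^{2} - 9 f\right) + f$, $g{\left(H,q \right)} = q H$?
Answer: $-620$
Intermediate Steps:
$g{\left(H,q \right)} = H q$
$A{\left(f \right)} = f^{2} - 8 f$
$y{\left(n,w \right)} = n + w$
$T = -23$ ($T = -2 + \left(\left(\left(-4\right) \left(-4\right) - 38\right) + 1\right) = -2 + \left(\left(16 - 38\right) + 1\right) = -2 + \left(-22 + 1\right) = -2 - 21 = -23$)
$A{\left(10 \right)} \left(T + y{\left(-7,-1 \right)}\right) = 10 \left(-8 + 10\right) \left(-23 - 8\right) = 10 \cdot 2 \left(-23 - 8\right) = 20 \left(-31\right) = -620$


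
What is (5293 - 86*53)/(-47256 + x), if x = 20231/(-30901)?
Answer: -22712235/1460277887 ≈ -0.015553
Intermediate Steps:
x = -20231/30901 (x = 20231*(-1/30901) = -20231/30901 ≈ -0.65470)
(5293 - 86*53)/(-47256 + x) = (5293 - 86*53)/(-47256 - 20231/30901) = (5293 - 4558)/(-1460277887/30901) = 735*(-30901/1460277887) = -22712235/1460277887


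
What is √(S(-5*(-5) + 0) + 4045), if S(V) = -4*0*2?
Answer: √4045 ≈ 63.600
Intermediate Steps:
S(V) = 0 (S(V) = 0*2 = 0)
√(S(-5*(-5) + 0) + 4045) = √(0 + 4045) = √4045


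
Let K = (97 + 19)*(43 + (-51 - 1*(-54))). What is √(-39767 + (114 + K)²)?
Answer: √29662733 ≈ 5446.4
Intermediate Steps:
K = 5336 (K = 116*(43 + (-51 + 54)) = 116*(43 + 3) = 116*46 = 5336)
√(-39767 + (114 + K)²) = √(-39767 + (114 + 5336)²) = √(-39767 + 5450²) = √(-39767 + 29702500) = √29662733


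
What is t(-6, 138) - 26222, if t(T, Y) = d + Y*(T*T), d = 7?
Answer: -21247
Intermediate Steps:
t(T, Y) = 7 + Y*T² (t(T, Y) = 7 + Y*(T*T) = 7 + Y*T²)
t(-6, 138) - 26222 = (7 + 138*(-6)²) - 26222 = (7 + 138*36) - 26222 = (7 + 4968) - 26222 = 4975 - 26222 = -21247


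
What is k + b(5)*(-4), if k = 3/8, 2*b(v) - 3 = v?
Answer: -125/8 ≈ -15.625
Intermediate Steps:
b(v) = 3/2 + v/2
k = 3/8 (k = 3*(⅛) = 3/8 ≈ 0.37500)
k + b(5)*(-4) = 3/8 + (3/2 + (½)*5)*(-4) = 3/8 + (3/2 + 5/2)*(-4) = 3/8 + 4*(-4) = 3/8 - 16 = -125/8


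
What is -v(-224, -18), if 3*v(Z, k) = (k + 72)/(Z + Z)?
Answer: 9/224 ≈ 0.040179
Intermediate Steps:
v(Z, k) = (72 + k)/(6*Z) (v(Z, k) = ((k + 72)/(Z + Z))/3 = ((72 + k)/((2*Z)))/3 = ((72 + k)*(1/(2*Z)))/3 = ((72 + k)/(2*Z))/3 = (72 + k)/(6*Z))
-v(-224, -18) = -(72 - 18)/(6*(-224)) = -(-1)*54/(6*224) = -1*(-9/224) = 9/224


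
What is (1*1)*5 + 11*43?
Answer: 478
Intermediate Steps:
(1*1)*5 + 11*43 = 1*5 + 473 = 5 + 473 = 478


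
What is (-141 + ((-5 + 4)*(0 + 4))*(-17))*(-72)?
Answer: 5256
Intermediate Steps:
(-141 + ((-5 + 4)*(0 + 4))*(-17))*(-72) = (-141 - 1*4*(-17))*(-72) = (-141 - 4*(-17))*(-72) = (-141 + 68)*(-72) = -73*(-72) = 5256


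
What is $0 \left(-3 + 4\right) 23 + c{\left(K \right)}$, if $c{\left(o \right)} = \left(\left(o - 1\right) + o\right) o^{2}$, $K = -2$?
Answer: $-20$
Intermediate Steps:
$c{\left(o \right)} = o^{2} \left(-1 + 2 o\right)$ ($c{\left(o \right)} = \left(\left(-1 + o\right) + o\right) o^{2} = \left(-1 + 2 o\right) o^{2} = o^{2} \left(-1 + 2 o\right)$)
$0 \left(-3 + 4\right) 23 + c{\left(K \right)} = 0 \left(-3 + 4\right) 23 + \left(-2\right)^{2} \left(-1 + 2 \left(-2\right)\right) = 0 \cdot 1 \cdot 23 + 4 \left(-1 - 4\right) = 0 \cdot 23 + 4 \left(-5\right) = 0 - 20 = -20$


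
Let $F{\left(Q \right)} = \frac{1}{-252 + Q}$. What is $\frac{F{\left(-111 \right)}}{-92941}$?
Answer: $\frac{1}{33737583} \approx 2.9641 \cdot 10^{-8}$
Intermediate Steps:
$\frac{F{\left(-111 \right)}}{-92941} = \frac{1}{\left(-252 - 111\right) \left(-92941\right)} = \frac{1}{-363} \left(- \frac{1}{92941}\right) = \left(- \frac{1}{363}\right) \left(- \frac{1}{92941}\right) = \frac{1}{33737583}$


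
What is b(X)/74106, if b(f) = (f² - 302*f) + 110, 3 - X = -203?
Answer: -9833/37053 ≈ -0.26538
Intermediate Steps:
X = 206 (X = 3 - 1*(-203) = 3 + 203 = 206)
b(f) = 110 + f² - 302*f
b(X)/74106 = (110 + 206² - 302*206)/74106 = (110 + 42436 - 62212)*(1/74106) = -19666*1/74106 = -9833/37053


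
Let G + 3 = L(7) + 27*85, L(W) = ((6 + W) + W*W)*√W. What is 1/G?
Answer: 573/1306589 - 31*√7/2613178 ≈ 0.00040716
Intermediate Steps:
L(W) = √W*(6 + W + W²) (L(W) = ((6 + W) + W²)*√W = (6 + W + W²)*√W = √W*(6 + W + W²))
G = 2292 + 62*√7 (G = -3 + (√7*(6 + 7 + 7²) + 27*85) = -3 + (√7*(6 + 7 + 49) + 2295) = -3 + (√7*62 + 2295) = -3 + (62*√7 + 2295) = -3 + (2295 + 62*√7) = 2292 + 62*√7 ≈ 2456.0)
1/G = 1/(2292 + 62*√7)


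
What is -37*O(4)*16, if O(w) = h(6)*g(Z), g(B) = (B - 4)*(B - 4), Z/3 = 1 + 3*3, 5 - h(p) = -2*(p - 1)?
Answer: -6002880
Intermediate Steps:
h(p) = 3 + 2*p (h(p) = 5 - (-2)*(p - 1) = 5 - (-2)*(-1 + p) = 5 - (2 - 2*p) = 5 + (-2 + 2*p) = 3 + 2*p)
Z = 30 (Z = 3*(1 + 3*3) = 3*(1 + 9) = 3*10 = 30)
g(B) = (-4 + B)² (g(B) = (-4 + B)*(-4 + B) = (-4 + B)²)
O(w) = 10140 (O(w) = (3 + 2*6)*(-4 + 30)² = (3 + 12)*26² = 15*676 = 10140)
-37*O(4)*16 = -37*10140*16 = -375180*16 = -6002880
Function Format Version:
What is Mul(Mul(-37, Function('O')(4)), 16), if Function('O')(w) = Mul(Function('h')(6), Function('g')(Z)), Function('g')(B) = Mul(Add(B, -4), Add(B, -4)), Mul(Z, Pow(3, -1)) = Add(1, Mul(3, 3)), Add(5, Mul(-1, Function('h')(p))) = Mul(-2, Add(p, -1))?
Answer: -6002880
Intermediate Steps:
Function('h')(p) = Add(3, Mul(2, p)) (Function('h')(p) = Add(5, Mul(-1, Mul(-2, Add(p, -1)))) = Add(5, Mul(-1, Mul(-2, Add(-1, p)))) = Add(5, Mul(-1, Add(2, Mul(-2, p)))) = Add(5, Add(-2, Mul(2, p))) = Add(3, Mul(2, p)))
Z = 30 (Z = Mul(3, Add(1, Mul(3, 3))) = Mul(3, Add(1, 9)) = Mul(3, 10) = 30)
Function('g')(B) = Pow(Add(-4, B), 2) (Function('g')(B) = Mul(Add(-4, B), Add(-4, B)) = Pow(Add(-4, B), 2))
Function('O')(w) = 10140 (Function('O')(w) = Mul(Add(3, Mul(2, 6)), Pow(Add(-4, 30), 2)) = Mul(Add(3, 12), Pow(26, 2)) = Mul(15, 676) = 10140)
Mul(Mul(-37, Function('O')(4)), 16) = Mul(Mul(-37, 10140), 16) = Mul(-375180, 16) = -6002880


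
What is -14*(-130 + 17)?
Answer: 1582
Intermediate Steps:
-14*(-130 + 17) = -14*(-113) = 1582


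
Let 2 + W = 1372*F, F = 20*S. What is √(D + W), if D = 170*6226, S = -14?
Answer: √674258 ≈ 821.13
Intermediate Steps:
F = -280 (F = 20*(-14) = -280)
D = 1058420
W = -384162 (W = -2 + 1372*(-280) = -2 - 384160 = -384162)
√(D + W) = √(1058420 - 384162) = √674258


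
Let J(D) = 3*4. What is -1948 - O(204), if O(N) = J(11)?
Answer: -1960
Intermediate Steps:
J(D) = 12
O(N) = 12
-1948 - O(204) = -1948 - 1*12 = -1948 - 12 = -1960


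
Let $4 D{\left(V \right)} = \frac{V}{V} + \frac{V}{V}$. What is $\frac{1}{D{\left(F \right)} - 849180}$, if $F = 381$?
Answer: $- \frac{2}{1698359} \approx -1.1776 \cdot 10^{-6}$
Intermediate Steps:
$D{\left(V \right)} = \frac{1}{2}$ ($D{\left(V \right)} = \frac{\frac{V}{V} + \frac{V}{V}}{4} = \frac{1 + 1}{4} = \frac{1}{4} \cdot 2 = \frac{1}{2}$)
$\frac{1}{D{\left(F \right)} - 849180} = \frac{1}{\frac{1}{2} - 849180} = \frac{1}{- \frac{1698359}{2}} = - \frac{2}{1698359}$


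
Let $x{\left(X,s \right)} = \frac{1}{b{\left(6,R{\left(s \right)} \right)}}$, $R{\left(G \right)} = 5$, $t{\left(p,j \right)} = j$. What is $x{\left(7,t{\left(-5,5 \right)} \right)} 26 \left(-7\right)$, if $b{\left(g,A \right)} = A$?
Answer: $- \frac{182}{5} \approx -36.4$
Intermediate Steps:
$x{\left(X,s \right)} = \frac{1}{5}$
$x{\left(7,t{\left(-5,5 \right)} \right)} 26 \left(-7\right) = \frac{1}{5} \cdot 26 \left(-7\right) = \frac{26}{5} \left(-7\right) = - \frac{182}{5}$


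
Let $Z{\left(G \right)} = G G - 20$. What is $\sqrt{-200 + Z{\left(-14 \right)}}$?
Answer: $2 i \sqrt{6} \approx 4.899 i$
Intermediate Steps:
$Z{\left(G \right)} = -20 + G^{2}$ ($Z{\left(G \right)} = G^{2} - 20 = -20 + G^{2}$)
$\sqrt{-200 + Z{\left(-14 \right)}} = \sqrt{-200 - \left(20 - \left(-14\right)^{2}\right)} = \sqrt{-200 + \left(-20 + 196\right)} = \sqrt{-200 + 176} = \sqrt{-24} = 2 i \sqrt{6}$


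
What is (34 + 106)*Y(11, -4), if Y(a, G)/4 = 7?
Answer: 3920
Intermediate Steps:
Y(a, G) = 28 (Y(a, G) = 4*7 = 28)
(34 + 106)*Y(11, -4) = (34 + 106)*28 = 140*28 = 3920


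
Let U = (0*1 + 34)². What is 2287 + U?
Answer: 3443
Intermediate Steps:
U = 1156 (U = (0 + 34)² = 34² = 1156)
2287 + U = 2287 + 1156 = 3443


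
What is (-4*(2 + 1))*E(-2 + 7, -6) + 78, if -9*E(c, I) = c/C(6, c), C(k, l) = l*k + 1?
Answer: 7274/93 ≈ 78.215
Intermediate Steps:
C(k, l) = 1 + k*l (C(k, l) = k*l + 1 = 1 + k*l)
E(c, I) = -c/(9*(1 + 6*c))
(-4*(2 + 1))*E(-2 + 7, -6) + 78 = (-4*(2 + 1))*(-(-2 + 7)/(9 + 54*(-2 + 7))) + 78 = (-4*3)*(-1*5/(9 + 54*5)) + 78 = -(-12)*5/(9 + 270) + 78 = -(-12)*5/279 + 78 = -12*(-5/279) + 78 = 20/93 + 78 = 7274/93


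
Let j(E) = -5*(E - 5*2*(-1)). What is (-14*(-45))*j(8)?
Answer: -56700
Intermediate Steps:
j(E) = -50 - 5*E (j(E) = -5*(E - 10*(-1)) = -5*(E + 10) = -5*(10 + E) = -50 - 5*E)
(-14*(-45))*j(8) = (-14*(-45))*(-50 - 5*8) = 630*(-50 - 40) = 630*(-90) = -56700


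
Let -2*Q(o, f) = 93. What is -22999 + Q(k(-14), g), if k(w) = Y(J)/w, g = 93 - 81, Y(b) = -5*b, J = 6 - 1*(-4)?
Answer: -46091/2 ≈ -23046.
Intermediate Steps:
J = 10 (J = 6 + 4 = 10)
g = 12
k(w) = -50/w (k(w) = (-5*10)/w = -50/w)
Q(o, f) = -93/2 (Q(o, f) = -½*93 = -93/2)
-22999 + Q(k(-14), g) = -22999 - 93/2 = -46091/2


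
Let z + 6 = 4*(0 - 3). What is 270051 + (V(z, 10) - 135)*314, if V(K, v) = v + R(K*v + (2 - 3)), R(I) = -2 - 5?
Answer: 228603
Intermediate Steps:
R(I) = -7
z = -18 (z = -6 + 4*(0 - 3) = -6 + 4*(-3) = -6 - 12 = -18)
V(K, v) = -7 + v (V(K, v) = v - 7 = -7 + v)
270051 + (V(z, 10) - 135)*314 = 270051 + ((-7 + 10) - 135)*314 = 270051 + (3 - 135)*314 = 270051 - 132*314 = 270051 - 41448 = 228603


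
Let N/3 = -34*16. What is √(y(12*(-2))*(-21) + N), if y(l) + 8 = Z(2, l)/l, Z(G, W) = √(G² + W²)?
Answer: √(-5856 + 7*√145)/2 ≈ 37.986*I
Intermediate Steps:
N = -1632 (N = 3*(-34*16) = 3*(-544) = -1632)
y(l) = -8 + √(4 + l²)/l (y(l) = -8 + √(2² + l²)/l = -8 + √(4 + l²)/l)
√(y(12*(-2))*(-21) + N) = √((-8 + √(4 + (12*(-2))²)/((12*(-2))))*(-21) - 1632) = √((-8 + √(4 + (-24)²)/(-24))*(-21) - 1632) = √((-8 - √(4 + 576)/24)*(-21) - 1632) = √((-8 - √145/12)*(-21) - 1632) = √((168 + 7*√145/4) - 1632) = √(-1464 + 7*√145/4)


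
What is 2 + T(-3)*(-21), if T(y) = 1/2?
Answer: -17/2 ≈ -8.5000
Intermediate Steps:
T(y) = ½
2 + T(-3)*(-21) = 2 + (½)*(-21) = 2 - 21/2 = -17/2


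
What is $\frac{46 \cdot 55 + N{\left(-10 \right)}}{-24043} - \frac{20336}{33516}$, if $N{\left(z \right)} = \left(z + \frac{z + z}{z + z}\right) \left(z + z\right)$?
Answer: $- \frac{144941702}{201456297} \approx -0.71947$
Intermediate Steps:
$N{\left(z \right)} = 2 z \left(1 + z\right)$ ($N{\left(z \right)} = \left(z + \frac{2 z}{2 z}\right) 2 z = \left(z + 2 z \frac{1}{2 z}\right) 2 z = \left(z + 1\right) 2 z = \left(1 + z\right) 2 z = 2 z \left(1 + z\right)$)
$\frac{46 \cdot 55 + N{\left(-10 \right)}}{-24043} - \frac{20336}{33516} = \frac{46 \cdot 55 + 2 \left(-10\right) \left(1 - 10\right)}{-24043} - \frac{20336}{33516} = \left(2530 + 2 \left(-10\right) \left(-9\right)\right) \left(- \frac{1}{24043}\right) - \frac{5084}{8379} = \left(2530 + 180\right) \left(- \frac{1}{24043}\right) - \frac{5084}{8379} = 2710 \left(- \frac{1}{24043}\right) - \frac{5084}{8379} = - \frac{2710}{24043} - \frac{5084}{8379} = - \frac{144941702}{201456297}$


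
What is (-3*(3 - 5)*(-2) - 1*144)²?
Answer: 24336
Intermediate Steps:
(-3*(3 - 5)*(-2) - 1*144)² = (-3*(-2)*(-2) - 144)² = (6*(-2) - 144)² = (-12 - 144)² = (-156)² = 24336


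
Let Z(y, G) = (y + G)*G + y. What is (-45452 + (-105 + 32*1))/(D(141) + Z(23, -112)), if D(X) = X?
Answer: -45525/10132 ≈ -4.4932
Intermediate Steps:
Z(y, G) = y + G*(G + y) (Z(y, G) = (G + y)*G + y = G*(G + y) + y = y + G*(G + y))
(-45452 + (-105 + 32*1))/(D(141) + Z(23, -112)) = (-45452 + (-105 + 32*1))/(141 + (23 + (-112)² - 112*23)) = (-45452 + (-105 + 32))/(141 + (23 + 12544 - 2576)) = (-45452 - 73)/(141 + 9991) = -45525/10132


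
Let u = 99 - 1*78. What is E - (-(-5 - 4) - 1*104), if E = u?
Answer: 116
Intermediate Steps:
u = 21 (u = 99 - 78 = 21)
E = 21
E - (-(-5 - 4) - 1*104) = 21 - (-(-5 - 4) - 1*104) = 21 - (-1*(-9) - 104) = 21 - (9 - 104) = 21 - 1*(-95) = 21 + 95 = 116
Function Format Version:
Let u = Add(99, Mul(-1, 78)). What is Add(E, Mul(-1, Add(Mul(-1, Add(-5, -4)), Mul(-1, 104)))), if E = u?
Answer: 116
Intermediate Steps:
u = 21 (u = Add(99, -78) = 21)
E = 21
Add(E, Mul(-1, Add(Mul(-1, Add(-5, -4)), Mul(-1, 104)))) = Add(21, Mul(-1, Add(Mul(-1, Add(-5, -4)), Mul(-1, 104)))) = Add(21, Mul(-1, Add(Mul(-1, -9), -104))) = Add(21, Mul(-1, Add(9, -104))) = Add(21, Mul(-1, -95)) = Add(21, 95) = 116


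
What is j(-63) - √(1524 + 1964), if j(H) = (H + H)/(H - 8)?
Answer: 126/71 - 4*√218 ≈ -57.285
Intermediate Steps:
j(H) = 2*H/(-8 + H) (j(H) = (2*H)/(-8 + H) = 2*H/(-8 + H))
j(-63) - √(1524 + 1964) = 2*(-63)/(-8 - 63) - √(1524 + 1964) = 2*(-63)/(-71) - √3488 = 2*(-63)*(-1/71) - 4*√218 = 126/71 - 4*√218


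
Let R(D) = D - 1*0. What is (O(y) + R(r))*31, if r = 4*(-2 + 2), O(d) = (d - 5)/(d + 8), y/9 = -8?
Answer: 2387/64 ≈ 37.297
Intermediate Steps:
y = -72 (y = 9*(-8) = -72)
O(d) = (-5 + d)/(8 + d)
r = 0 (r = 4*0 = 0)
R(D) = D (R(D) = D + 0 = D)
(O(y) + R(r))*31 = ((-5 - 72)/(8 - 72) + 0)*31 = (-77/(-64) + 0)*31 = (-1/64*(-77) + 0)*31 = (77/64 + 0)*31 = (77/64)*31 = 2387/64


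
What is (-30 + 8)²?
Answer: 484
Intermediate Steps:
(-30 + 8)² = (-22)² = 484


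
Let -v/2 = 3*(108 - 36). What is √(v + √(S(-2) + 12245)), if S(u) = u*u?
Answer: √(-432 + 3*√1361) ≈ 17.926*I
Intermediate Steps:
S(u) = u²
v = -432 (v = -6*(108 - 36) = -6*72 = -2*216 = -432)
√(v + √(S(-2) + 12245)) = √(-432 + √((-2)² + 12245)) = √(-432 + √(4 + 12245)) = √(-432 + √12249) = √(-432 + 3*√1361)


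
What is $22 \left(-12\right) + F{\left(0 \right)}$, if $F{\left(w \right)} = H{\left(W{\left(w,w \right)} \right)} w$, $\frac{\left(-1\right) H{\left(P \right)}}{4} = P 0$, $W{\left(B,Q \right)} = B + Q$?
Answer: $-264$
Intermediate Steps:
$H{\left(P \right)} = 0$ ($H{\left(P \right)} = - 4 P 0 = \left(-4\right) 0 = 0$)
$F{\left(w \right)} = 0$ ($F{\left(w \right)} = 0 w = 0$)
$22 \left(-12\right) + F{\left(0 \right)} = 22 \left(-12\right) + 0 = -264 + 0 = -264$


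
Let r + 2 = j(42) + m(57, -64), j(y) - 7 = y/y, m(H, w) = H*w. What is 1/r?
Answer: -1/3642 ≈ -0.00027457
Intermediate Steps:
j(y) = 8 (j(y) = 7 + y/y = 7 + 1 = 8)
r = -3642 (r = -2 + (8 + 57*(-64)) = -2 + (8 - 3648) = -2 - 3640 = -3642)
1/r = 1/(-3642) = -1/3642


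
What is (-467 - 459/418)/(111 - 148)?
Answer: 195665/15466 ≈ 12.651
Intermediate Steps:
(-467 - 459/418)/(111 - 148) = (-467 - 459*1/418)/(-37) = (-467 - 459/418)*(-1/37) = -195665/418*(-1/37) = 195665/15466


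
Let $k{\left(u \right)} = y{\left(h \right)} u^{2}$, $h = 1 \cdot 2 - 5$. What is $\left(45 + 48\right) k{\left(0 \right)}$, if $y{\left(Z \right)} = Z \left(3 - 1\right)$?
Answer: $0$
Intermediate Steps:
$h = -3$ ($h = 2 - 5 = -3$)
$y{\left(Z \right)} = 2 Z$ ($y{\left(Z \right)} = Z 2 = 2 Z$)
$k{\left(u \right)} = - 6 u^{2}$ ($k{\left(u \right)} = 2 \left(-3\right) u^{2} = - 6 u^{2}$)
$\left(45 + 48\right) k{\left(0 \right)} = \left(45 + 48\right) \left(- 6 \cdot 0^{2}\right) = 93 \left(\left(-6\right) 0\right) = 93 \cdot 0 = 0$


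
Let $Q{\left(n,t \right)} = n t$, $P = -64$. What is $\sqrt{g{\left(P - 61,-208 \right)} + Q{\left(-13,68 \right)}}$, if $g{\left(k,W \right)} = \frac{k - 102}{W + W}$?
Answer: $\frac{29 i \sqrt{11362}}{104} \approx 29.723 i$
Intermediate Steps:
$g{\left(k,W \right)} = \frac{-102 + k}{2 W}$
$\sqrt{g{\left(P - 61,-208 \right)} + Q{\left(-13,68 \right)}} = \sqrt{\frac{-102 - 125}{2 \left(-208\right)} - 884} = \sqrt{\frac{1}{2} \left(- \frac{1}{208}\right) \left(-102 - 125\right) - 884} = \sqrt{\frac{1}{2} \left(- \frac{1}{208}\right) \left(-227\right) - 884} = \sqrt{\frac{227}{416} - 884} = \sqrt{- \frac{367517}{416}} = \frac{29 i \sqrt{11362}}{104}$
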